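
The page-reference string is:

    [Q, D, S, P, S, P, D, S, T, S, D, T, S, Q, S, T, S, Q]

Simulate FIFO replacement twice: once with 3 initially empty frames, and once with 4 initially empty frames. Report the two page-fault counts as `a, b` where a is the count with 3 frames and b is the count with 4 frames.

9, 6

3 frames: F F F F . . . . F . F . F F . F . . → 9 faults.
4 frames: F F F F . . . . F . . . . F . . . . → 6 faults.
6 < 9: adding a frame reduced faults, as is typical.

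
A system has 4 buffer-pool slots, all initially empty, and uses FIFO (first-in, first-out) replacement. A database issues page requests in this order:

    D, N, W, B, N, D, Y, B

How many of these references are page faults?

5

D: fault, frames (D)
N: fault, frames (D N)
W: fault, frames (D N W)
B: fault, frames (D N W B)
N: hit
D: hit
Y: fault, evict D, frames (N W B Y)
B: hit
Page faults: 5.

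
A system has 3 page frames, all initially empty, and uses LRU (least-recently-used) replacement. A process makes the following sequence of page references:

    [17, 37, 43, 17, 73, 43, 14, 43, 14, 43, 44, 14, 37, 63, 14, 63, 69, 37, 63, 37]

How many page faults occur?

10

17 → fault, frames {17}
37 → fault, frames {17,37}
43 → fault, frames {17,37,43}
17 → hit
73 → fault, evict 37, frames {43,17,73}
43 → hit
14 → fault, evict 17, frames {73,43,14}
43 → hit
14 → hit
43 → hit
44 → fault, evict 73, frames {14,43,44}
14 → hit
37 → fault, evict 43, frames {44,14,37}
63 → fault, evict 44, frames {14,37,63}
14 → hit
63 → hit
69 → fault, evict 37, frames {14,63,69}
37 → fault, evict 14, frames {63,69,37}
63 → hit
37 → hit
Page faults: 10.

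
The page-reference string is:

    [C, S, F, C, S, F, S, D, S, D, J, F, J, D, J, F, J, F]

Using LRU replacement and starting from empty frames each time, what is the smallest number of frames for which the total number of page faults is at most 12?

f=1: 18 faults
f=2: 11 faults
f=3: 6 faults
f=4: 5 faults
f=5: 5 faults
Smallest f with faults ≤ 12 is 2.

2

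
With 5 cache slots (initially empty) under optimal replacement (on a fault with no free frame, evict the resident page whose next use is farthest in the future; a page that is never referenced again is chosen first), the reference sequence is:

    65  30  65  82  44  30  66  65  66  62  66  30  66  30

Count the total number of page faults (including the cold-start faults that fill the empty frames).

6

65 → fault, frames {65}
30 → fault, frames {65,30}
65 → hit
82 → fault, frames {65,30,82}
44 → fault, frames {65,30,82,44}
30 → hit
66 → fault, frames {65,30,82,44,66}
65 → hit
66 → hit
62 → fault, evict 44, frames {65,30,82,66,62}
66 → hit
30 → hit
66 → hit
30 → hit
Page faults: 6.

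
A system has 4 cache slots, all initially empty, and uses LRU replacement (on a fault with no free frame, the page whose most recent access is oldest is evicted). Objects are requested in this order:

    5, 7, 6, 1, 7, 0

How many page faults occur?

5: fault, frames (5)
7: fault, frames (5 7)
6: fault, frames (5 7 6)
1: fault, frames (5 7 6 1)
7: hit
0: fault, evict 5, frames (6 1 7 0)
Page faults: 5.

5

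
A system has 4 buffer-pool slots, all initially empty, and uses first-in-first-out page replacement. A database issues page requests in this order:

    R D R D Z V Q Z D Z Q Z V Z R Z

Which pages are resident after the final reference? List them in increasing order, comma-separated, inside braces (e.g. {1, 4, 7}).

{Q, R, V, Z}

R -> fault, frames [R]
D -> fault, frames [R, D]
R -> hit
D -> hit
Z -> fault, frames [R, D, Z]
V -> fault, frames [R, D, Z, V]
Q -> fault, evict R, frames [D, Z, V, Q]
Z -> hit
D -> hit
Z -> hit
Q -> hit
Z -> hit
V -> hit
Z -> hit
R -> fault, evict D, frames [Z, V, Q, R]
Z -> hit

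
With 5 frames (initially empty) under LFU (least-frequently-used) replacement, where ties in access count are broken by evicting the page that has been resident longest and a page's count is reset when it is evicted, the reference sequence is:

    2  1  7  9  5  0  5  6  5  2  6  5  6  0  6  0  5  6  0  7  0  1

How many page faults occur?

2: fault, frames (2)
1: fault, frames (2 1)
7: fault, frames (2 1 7)
9: fault, frames (2 1 7 9)
5: fault, frames (2 1 7 9 5)
0: fault, evict 2, frames (1 7 9 5 0)
5: hit
6: fault, evict 1, frames (7 9 5 0 6)
5: hit
2: fault, evict 7, frames (9 5 0 6 2)
6: hit
5: hit
6: hit
0: hit
6: hit
0: hit
5: hit
6: hit
0: hit
7: fault, evict 9, frames (5 0 6 2 7)
0: hit
1: fault, evict 2, frames (5 0 6 7 1)
Page faults: 10.

10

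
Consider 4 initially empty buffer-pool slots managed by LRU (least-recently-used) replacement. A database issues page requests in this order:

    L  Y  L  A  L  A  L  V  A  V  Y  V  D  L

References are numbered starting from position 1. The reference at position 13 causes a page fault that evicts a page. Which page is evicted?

L

pos 1: L: fault, frames {L}
pos 2: Y: fault, frames {L,Y}
pos 3: L: hit
pos 4: A: fault, frames {Y,L,A}
pos 5: L: hit
pos 6: A: hit
pos 7: L: hit
pos 8: V: fault, frames {Y,A,L,V}
pos 9: A: hit
pos 10: V: hit
pos 11: Y: hit
pos 12: V: hit
pos 13: D: fault, evict L, frames {A,Y,V,D}
At position 13, page L is evicted.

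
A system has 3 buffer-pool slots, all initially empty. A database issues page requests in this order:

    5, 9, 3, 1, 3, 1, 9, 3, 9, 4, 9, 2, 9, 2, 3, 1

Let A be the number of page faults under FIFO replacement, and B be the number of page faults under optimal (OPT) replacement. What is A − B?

Under FIFO: F F F F . . . . . F F F . . F F → 9 faults.
Under OPT: F F F F . . . . . F . F . . . F → 7 faults.
A − B = 9 − 7 = 2.

2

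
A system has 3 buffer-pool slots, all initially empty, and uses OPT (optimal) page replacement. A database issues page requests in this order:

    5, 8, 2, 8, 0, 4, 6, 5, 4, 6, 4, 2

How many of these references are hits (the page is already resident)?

5: miss, frames (5)
8: miss, frames (5 8)
2: miss, frames (5 8 2)
8: hit
0: miss, evict 8, frames (5 2 0)
4: miss, evict 0, frames (5 2 4)
6: miss, evict 2, frames (5 4 6)
5: hit
4: hit
6: hit
4: hit
2: miss, evict 6, frames (5 4 2)
Hits: 5.

5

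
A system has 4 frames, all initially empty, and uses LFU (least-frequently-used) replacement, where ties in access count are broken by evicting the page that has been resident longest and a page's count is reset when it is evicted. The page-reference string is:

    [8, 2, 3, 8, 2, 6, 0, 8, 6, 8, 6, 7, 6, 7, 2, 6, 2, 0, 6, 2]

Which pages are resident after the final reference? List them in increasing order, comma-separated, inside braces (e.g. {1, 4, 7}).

8: fault, frames {8}
2: fault, frames {8,2}
3: fault, frames {8,2,3}
8: hit
2: hit
6: fault, frames {8,2,3,6}
0: fault, evict 3, frames {8,2,6,0}
8: hit
6: hit
8: hit
6: hit
7: fault, evict 0, frames {8,2,6,7}
6: hit
7: hit
2: hit
6: hit
2: hit
0: fault, evict 7, frames {8,2,6,0}
6: hit
2: hit

{0, 2, 6, 8}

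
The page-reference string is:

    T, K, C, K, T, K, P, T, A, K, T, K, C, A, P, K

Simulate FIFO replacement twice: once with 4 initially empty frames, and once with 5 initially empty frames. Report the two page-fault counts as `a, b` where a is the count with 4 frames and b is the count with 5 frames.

9, 5

4 frames: F F F . . . F . F . F F F . F . → 9 faults.
5 frames: F F F . . . F . F . . . . . . . → 5 faults.
5 < 9: adding a frame reduced faults, as is typical.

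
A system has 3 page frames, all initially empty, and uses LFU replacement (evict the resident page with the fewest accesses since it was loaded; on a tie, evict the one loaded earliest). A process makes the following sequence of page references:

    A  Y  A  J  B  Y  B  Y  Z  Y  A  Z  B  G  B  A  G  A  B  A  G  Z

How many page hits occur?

8

A: fault, frames (A)
Y: fault, frames (A Y)
A: hit
J: fault, frames (A Y J)
B: fault, evict Y, frames (A J B)
Y: fault, evict J, frames (A B Y)
B: hit
Y: hit
Z: fault, evict A, frames (B Y Z)
Y: hit
A: fault, evict Z, frames (B Y A)
Z: fault, evict A, frames (B Y Z)
B: hit
G: fault, evict Z, frames (B Y G)
B: hit
A: fault, evict G, frames (B Y A)
G: fault, evict A, frames (B Y G)
A: fault, evict G, frames (B Y A)
B: hit
A: hit
G: fault, evict A, frames (B Y G)
Z: fault, evict G, frames (B Y Z)
Hits: 8.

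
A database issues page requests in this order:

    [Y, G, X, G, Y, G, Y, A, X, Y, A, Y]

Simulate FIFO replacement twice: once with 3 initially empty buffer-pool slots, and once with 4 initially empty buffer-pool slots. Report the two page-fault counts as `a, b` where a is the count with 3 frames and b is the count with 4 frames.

5, 4

3 frames: F F F . . . . F . F . . → 5 faults.
4 frames: F F F . . . . F . . . . → 4 faults.
4 < 5: adding a frame reduced faults, as is typical.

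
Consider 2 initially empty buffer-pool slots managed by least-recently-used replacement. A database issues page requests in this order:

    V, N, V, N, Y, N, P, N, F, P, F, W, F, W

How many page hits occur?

V → fault, frames {V}
N → fault, frames {V,N}
V → hit
N → hit
Y → fault, evict V, frames {N,Y}
N → hit
P → fault, evict Y, frames {N,P}
N → hit
F → fault, evict P, frames {N,F}
P → fault, evict N, frames {F,P}
F → hit
W → fault, evict P, frames {F,W}
F → hit
W → hit
Hits: 7.

7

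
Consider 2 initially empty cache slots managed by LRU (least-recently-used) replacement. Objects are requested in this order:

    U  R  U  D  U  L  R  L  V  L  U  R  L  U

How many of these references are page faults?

10

U: fault, frames (U)
R: fault, frames (U R)
U: hit
D: fault, evict R, frames (U D)
U: hit
L: fault, evict D, frames (U L)
R: fault, evict U, frames (L R)
L: hit
V: fault, evict R, frames (L V)
L: hit
U: fault, evict V, frames (L U)
R: fault, evict L, frames (U R)
L: fault, evict U, frames (R L)
U: fault, evict R, frames (L U)
Page faults: 10.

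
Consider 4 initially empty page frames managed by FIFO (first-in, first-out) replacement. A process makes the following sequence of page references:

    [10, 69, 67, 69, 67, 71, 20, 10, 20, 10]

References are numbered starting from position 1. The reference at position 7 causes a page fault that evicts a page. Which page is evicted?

pos 1: 10 → fault, frames [10]
pos 2: 69 → fault, frames [10, 69]
pos 3: 67 → fault, frames [10, 69, 67]
pos 4: 69 → hit
pos 5: 67 → hit
pos 6: 71 → fault, frames [10, 69, 67, 71]
pos 7: 20 → fault, evict 10, frames [69, 67, 71, 20]
At position 7, page 10 is evicted.

10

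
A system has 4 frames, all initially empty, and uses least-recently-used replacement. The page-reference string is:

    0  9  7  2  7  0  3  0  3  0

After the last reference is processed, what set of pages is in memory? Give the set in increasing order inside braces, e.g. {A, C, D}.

{0, 2, 3, 7}

0 -> fault, frames {0}
9 -> fault, frames {0,9}
7 -> fault, frames {0,9,7}
2 -> fault, frames {0,9,7,2}
7 -> hit
0 -> hit
3 -> fault, evict 9, frames {2,7,0,3}
0 -> hit
3 -> hit
0 -> hit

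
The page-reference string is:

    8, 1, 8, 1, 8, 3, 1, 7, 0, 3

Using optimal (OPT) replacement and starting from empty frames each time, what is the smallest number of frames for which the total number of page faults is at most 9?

2

f=1: 10 faults
f=2: 5 faults
f=3: 5 faults
f=4: 5 faults
f=5: 5 faults
Smallest f with faults ≤ 9 is 2.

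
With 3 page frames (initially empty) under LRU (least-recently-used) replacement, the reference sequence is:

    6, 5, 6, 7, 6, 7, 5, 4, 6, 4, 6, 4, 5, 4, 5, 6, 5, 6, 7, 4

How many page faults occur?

6 → fault, frames {6}
5 → fault, frames {6,5}
6 → hit
7 → fault, frames {5,6,7}
6 → hit
7 → hit
5 → hit
4 → fault, evict 6, frames {7,5,4}
6 → fault, evict 7, frames {5,4,6}
4 → hit
6 → hit
4 → hit
5 → hit
4 → hit
5 → hit
6 → hit
5 → hit
6 → hit
7 → fault, evict 4, frames {5,6,7}
4 → fault, evict 5, frames {6,7,4}
Page faults: 7.

7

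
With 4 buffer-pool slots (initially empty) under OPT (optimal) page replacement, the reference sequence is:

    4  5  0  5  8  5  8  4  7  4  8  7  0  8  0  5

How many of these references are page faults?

6

4: miss, frames {4}
5: miss, frames {4,5}
0: miss, frames {4,5,0}
5: hit
8: miss, frames {4,5,0,8}
5: hit
8: hit
4: hit
7: miss, evict 5, frames {4,0,8,7}
4: hit
8: hit
7: hit
0: hit
8: hit
0: hit
5: miss, evict 7, frames {4,0,8,5}
Page faults: 6.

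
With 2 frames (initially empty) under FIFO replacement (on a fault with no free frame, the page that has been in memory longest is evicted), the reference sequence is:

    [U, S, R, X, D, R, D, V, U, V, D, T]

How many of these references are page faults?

U: miss, frames [U]
S: miss, frames [U, S]
R: miss, evict U, frames [S, R]
X: miss, evict S, frames [R, X]
D: miss, evict R, frames [X, D]
R: miss, evict X, frames [D, R]
D: hit
V: miss, evict D, frames [R, V]
U: miss, evict R, frames [V, U]
V: hit
D: miss, evict V, frames [U, D]
T: miss, evict U, frames [D, T]
Page faults: 10.

10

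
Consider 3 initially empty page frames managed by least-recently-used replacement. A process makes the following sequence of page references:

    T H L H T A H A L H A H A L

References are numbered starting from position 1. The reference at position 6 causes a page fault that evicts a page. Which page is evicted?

L

pos 1: T: miss, frames [T]
pos 2: H: miss, frames [T, H]
pos 3: L: miss, frames [T, H, L]
pos 4: H: hit
pos 5: T: hit
pos 6: A: miss, evict L, frames [H, T, A]
At position 6, page L is evicted.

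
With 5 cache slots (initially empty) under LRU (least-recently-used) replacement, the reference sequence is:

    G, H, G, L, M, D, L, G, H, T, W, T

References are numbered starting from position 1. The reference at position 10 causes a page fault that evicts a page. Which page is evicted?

pos 1: G: fault, frames [G]
pos 2: H: fault, frames [G, H]
pos 3: G: hit
pos 4: L: fault, frames [H, G, L]
pos 5: M: fault, frames [H, G, L, M]
pos 6: D: fault, frames [H, G, L, M, D]
pos 7: L: hit
pos 8: G: hit
pos 9: H: hit
pos 10: T: fault, evict M, frames [D, L, G, H, T]
At position 10, page M is evicted.

M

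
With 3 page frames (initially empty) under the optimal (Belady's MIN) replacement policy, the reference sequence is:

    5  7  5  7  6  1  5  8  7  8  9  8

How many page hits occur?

5: miss, frames (5)
7: miss, frames (5 7)
5: hit
7: hit
6: miss, frames (5 7 6)
1: miss, evict 6, frames (5 7 1)
5: hit
8: miss, evict 1, frames (5 7 8)
7: hit
8: hit
9: miss, evict 7, frames (5 8 9)
8: hit
Hits: 6.

6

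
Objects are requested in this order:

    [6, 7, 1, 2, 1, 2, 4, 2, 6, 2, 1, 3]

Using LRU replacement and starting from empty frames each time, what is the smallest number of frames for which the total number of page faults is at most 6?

5

f=1: 12 faults
f=2: 8 faults
f=3: 8 faults
f=4: 7 faults
f=5: 6 faults
f=6: 6 faults
Smallest f with faults ≤ 6 is 5.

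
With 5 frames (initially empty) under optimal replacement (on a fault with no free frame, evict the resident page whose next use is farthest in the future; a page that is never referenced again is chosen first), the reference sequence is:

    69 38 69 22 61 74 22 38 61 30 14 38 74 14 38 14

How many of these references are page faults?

69 -> fault, frames [69]
38 -> fault, frames [69, 38]
69 -> hit
22 -> fault, frames [69, 38, 22]
61 -> fault, frames [69, 38, 22, 61]
74 -> fault, frames [69, 38, 22, 61, 74]
22 -> hit
38 -> hit
61 -> hit
30 -> fault, evict 61, frames [69, 38, 22, 74, 30]
14 -> fault, evict 30, frames [69, 38, 22, 74, 14]
38 -> hit
74 -> hit
14 -> hit
38 -> hit
14 -> hit
Page faults: 7.

7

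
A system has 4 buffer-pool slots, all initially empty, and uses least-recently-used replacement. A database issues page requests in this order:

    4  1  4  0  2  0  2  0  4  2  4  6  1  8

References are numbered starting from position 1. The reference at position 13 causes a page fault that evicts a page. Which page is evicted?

pos 1: 4 → fault, frames {4}
pos 2: 1 → fault, frames {4,1}
pos 3: 4 → hit
pos 4: 0 → fault, frames {1,4,0}
pos 5: 2 → fault, frames {1,4,0,2}
pos 6: 0 → hit
pos 7: 2 → hit
pos 8: 0 → hit
pos 9: 4 → hit
pos 10: 2 → hit
pos 11: 4 → hit
pos 12: 6 → fault, evict 1, frames {0,2,4,6}
pos 13: 1 → fault, evict 0, frames {2,4,6,1}
At position 13, page 0 is evicted.

0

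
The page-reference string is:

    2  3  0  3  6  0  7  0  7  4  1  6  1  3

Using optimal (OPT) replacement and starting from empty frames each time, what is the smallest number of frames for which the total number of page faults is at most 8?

f=1: 14 faults
f=2: 9 faults
f=3: 8 faults
f=4: 7 faults
f=5: 7 faults
f=6: 7 faults
f=7: 7 faults
Smallest f with faults ≤ 8 is 3.

3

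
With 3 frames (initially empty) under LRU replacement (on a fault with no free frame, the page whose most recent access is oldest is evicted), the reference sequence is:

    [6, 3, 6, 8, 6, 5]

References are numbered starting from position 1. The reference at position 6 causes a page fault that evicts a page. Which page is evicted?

3

pos 1: 6 -> fault, frames (6)
pos 2: 3 -> fault, frames (6 3)
pos 3: 6 -> hit
pos 4: 8 -> fault, frames (3 6 8)
pos 5: 6 -> hit
pos 6: 5 -> fault, evict 3, frames (8 6 5)
At position 6, page 3 is evicted.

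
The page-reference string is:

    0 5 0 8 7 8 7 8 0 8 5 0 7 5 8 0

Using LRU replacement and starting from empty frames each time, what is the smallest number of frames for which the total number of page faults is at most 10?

3

f=1: 16 faults
f=2: 11 faults
f=3: 8 faults
f=4: 4 faults
Smallest f with faults ≤ 10 is 3.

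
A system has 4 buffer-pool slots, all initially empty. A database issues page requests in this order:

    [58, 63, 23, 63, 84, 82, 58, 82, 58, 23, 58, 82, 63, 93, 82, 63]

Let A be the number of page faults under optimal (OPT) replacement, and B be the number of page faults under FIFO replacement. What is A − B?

-2

Under OPT: F F F . F F . . . . . . . F . . → 6 faults.
Under FIFO: F F F . F F F . . . . . F F . . → 8 faults.
A − B = 6 − 8 = -2.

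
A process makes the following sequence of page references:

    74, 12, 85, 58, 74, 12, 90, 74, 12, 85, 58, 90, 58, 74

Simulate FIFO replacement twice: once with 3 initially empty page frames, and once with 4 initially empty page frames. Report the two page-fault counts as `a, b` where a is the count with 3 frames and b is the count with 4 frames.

10, 11

3 frames: F F F F F F F . . F F . . F → 10 faults.
4 frames: F F F F . . F F F F F F . F → 11 faults.
11 > 10: adding a frame increased faults — Belady's anomaly.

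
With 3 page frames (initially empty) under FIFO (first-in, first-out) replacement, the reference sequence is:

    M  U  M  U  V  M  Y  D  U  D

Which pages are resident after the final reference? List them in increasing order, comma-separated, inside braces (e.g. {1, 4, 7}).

{D, U, Y}

M: fault, frames [M]
U: fault, frames [M, U]
M: hit
U: hit
V: fault, frames [M, U, V]
M: hit
Y: fault, evict M, frames [U, V, Y]
D: fault, evict U, frames [V, Y, D]
U: fault, evict V, frames [Y, D, U]
D: hit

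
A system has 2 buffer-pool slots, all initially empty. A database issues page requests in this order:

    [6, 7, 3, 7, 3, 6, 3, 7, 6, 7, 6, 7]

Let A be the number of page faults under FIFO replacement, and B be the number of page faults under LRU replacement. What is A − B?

-1

Under FIFO: F F F . . F . F . . . . → 5 faults.
Under LRU: F F F . . F . F F . . . → 6 faults.
A − B = 5 − 6 = -1.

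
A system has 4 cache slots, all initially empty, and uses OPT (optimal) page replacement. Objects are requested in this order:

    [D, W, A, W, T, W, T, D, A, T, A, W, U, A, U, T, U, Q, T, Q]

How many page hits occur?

D → miss, frames {D}
W → miss, frames {D,W}
A → miss, frames {D,W,A}
W → hit
T → miss, frames {D,W,A,T}
W → hit
T → hit
D → hit
A → hit
T → hit
A → hit
W → hit
U → miss, evict W, frames {D,A,T,U}
A → hit
U → hit
T → hit
U → hit
Q → miss, evict U, frames {D,A,T,Q}
T → hit
Q → hit
Hits: 14.

14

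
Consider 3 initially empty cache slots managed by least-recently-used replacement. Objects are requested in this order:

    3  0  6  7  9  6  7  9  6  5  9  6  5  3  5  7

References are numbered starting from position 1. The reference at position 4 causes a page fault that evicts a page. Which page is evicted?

pos 1: 3 → miss, frames (3)
pos 2: 0 → miss, frames (3 0)
pos 3: 6 → miss, frames (3 0 6)
pos 4: 7 → miss, evict 3, frames (0 6 7)
At position 4, page 3 is evicted.

3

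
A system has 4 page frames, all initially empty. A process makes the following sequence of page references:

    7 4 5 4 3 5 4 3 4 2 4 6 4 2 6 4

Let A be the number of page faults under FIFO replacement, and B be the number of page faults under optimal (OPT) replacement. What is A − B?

1

Under FIFO: F F F . F . . . . F . F F . . . → 7 faults.
Under OPT: F F F . F . . . . F . F . . . . → 6 faults.
A − B = 7 − 6 = 1.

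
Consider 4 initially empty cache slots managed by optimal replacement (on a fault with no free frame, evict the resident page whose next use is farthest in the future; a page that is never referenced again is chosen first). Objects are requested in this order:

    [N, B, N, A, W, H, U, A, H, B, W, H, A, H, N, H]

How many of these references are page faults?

N: miss, frames [N]
B: miss, frames [N, B]
N: hit
A: miss, frames [N, B, A]
W: miss, frames [N, B, A, W]
H: miss, evict N, frames [B, A, W, H]
U: miss, evict W, frames [B, A, H, U]
A: hit
H: hit
B: hit
W: miss, evict U, frames [B, A, H, W]
H: hit
A: hit
H: hit
N: miss, evict W, frames [B, A, H, N]
H: hit
Page faults: 8.

8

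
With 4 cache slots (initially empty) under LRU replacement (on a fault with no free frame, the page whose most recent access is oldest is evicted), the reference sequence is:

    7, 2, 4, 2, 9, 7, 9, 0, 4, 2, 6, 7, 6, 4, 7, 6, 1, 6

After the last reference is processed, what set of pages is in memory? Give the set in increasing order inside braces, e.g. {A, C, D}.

{1, 4, 6, 7}

7: miss, frames (7)
2: miss, frames (7 2)
4: miss, frames (7 2 4)
2: hit
9: miss, frames (7 4 2 9)
7: hit
9: hit
0: miss, evict 4, frames (2 7 9 0)
4: miss, evict 2, frames (7 9 0 4)
2: miss, evict 7, frames (9 0 4 2)
6: miss, evict 9, frames (0 4 2 6)
7: miss, evict 0, frames (4 2 6 7)
6: hit
4: hit
7: hit
6: hit
1: miss, evict 2, frames (4 7 6 1)
6: hit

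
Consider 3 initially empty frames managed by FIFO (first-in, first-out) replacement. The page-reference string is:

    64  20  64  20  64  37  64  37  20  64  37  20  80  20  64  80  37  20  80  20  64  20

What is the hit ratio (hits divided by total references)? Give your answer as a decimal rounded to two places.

64 → fault, frames [64]
20 → fault, frames [64, 20]
64 → hit
20 → hit
64 → hit
37 → fault, frames [64, 20, 37]
64 → hit
37 → hit
20 → hit
64 → hit
37 → hit
20 → hit
80 → fault, evict 64, frames [20, 37, 80]
20 → hit
64 → fault, evict 20, frames [37, 80, 64]
80 → hit
37 → hit
20 → fault, evict 37, frames [80, 64, 20]
80 → hit
20 → hit
64 → hit
20 → hit
Hits: 16 of 22 references → 16/22 = 0.7273.

0.73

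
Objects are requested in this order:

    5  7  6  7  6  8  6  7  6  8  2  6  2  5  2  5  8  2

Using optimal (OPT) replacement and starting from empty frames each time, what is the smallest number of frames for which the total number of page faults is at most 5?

f=1: 18 faults
f=2: 9 faults
f=3: 6 faults
f=4: 5 faults
f=5: 5 faults
Smallest f with faults ≤ 5 is 4.

4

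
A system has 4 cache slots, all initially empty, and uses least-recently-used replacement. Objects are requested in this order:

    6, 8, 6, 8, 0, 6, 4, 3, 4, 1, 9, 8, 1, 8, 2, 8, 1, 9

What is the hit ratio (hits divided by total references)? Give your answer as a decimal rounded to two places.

6 → fault, frames {6}
8 → fault, frames {6,8}
6 → hit
8 → hit
0 → fault, frames {6,8,0}
6 → hit
4 → fault, frames {8,0,6,4}
3 → fault, evict 8, frames {0,6,4,3}
4 → hit
1 → fault, evict 0, frames {6,3,4,1}
9 → fault, evict 6, frames {3,4,1,9}
8 → fault, evict 3, frames {4,1,9,8}
1 → hit
8 → hit
2 → fault, evict 4, frames {9,1,8,2}
8 → hit
1 → hit
9 → hit
Hits: 9 of 18 references → 9/18 = 0.5000.

0.50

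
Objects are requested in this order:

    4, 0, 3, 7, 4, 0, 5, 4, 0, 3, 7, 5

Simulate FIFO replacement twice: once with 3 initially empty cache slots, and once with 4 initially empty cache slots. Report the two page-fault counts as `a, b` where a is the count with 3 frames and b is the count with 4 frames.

3 frames: F F F F F F F . . F F . → 9 faults.
4 frames: F F F F . . F F F F F F → 10 faults.
10 > 9: adding a frame increased faults — Belady's anomaly.

9, 10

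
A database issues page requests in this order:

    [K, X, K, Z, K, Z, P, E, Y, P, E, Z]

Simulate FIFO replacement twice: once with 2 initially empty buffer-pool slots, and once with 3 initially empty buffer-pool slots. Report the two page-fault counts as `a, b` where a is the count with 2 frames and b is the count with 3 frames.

10, 7

2 frames: F F . F F . F F F F F F → 10 faults.
3 frames: F F . F . . F F F . . F → 7 faults.
7 < 10: adding a frame reduced faults, as is typical.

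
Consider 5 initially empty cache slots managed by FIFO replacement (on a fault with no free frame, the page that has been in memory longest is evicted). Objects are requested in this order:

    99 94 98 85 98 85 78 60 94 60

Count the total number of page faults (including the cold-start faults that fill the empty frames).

99 → miss, frames {99}
94 → miss, frames {99,94}
98 → miss, frames {99,94,98}
85 → miss, frames {99,94,98,85}
98 → hit
85 → hit
78 → miss, frames {99,94,98,85,78}
60 → miss, evict 99, frames {94,98,85,78,60}
94 → hit
60 → hit
Page faults: 6.

6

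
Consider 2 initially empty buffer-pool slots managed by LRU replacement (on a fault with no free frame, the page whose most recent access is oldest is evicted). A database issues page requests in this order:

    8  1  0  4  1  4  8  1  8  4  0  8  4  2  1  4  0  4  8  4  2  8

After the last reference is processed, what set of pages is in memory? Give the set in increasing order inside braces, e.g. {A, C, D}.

{2, 8}

8: miss, frames [8]
1: miss, frames [8, 1]
0: miss, evict 8, frames [1, 0]
4: miss, evict 1, frames [0, 4]
1: miss, evict 0, frames [4, 1]
4: hit
8: miss, evict 1, frames [4, 8]
1: miss, evict 4, frames [8, 1]
8: hit
4: miss, evict 1, frames [8, 4]
0: miss, evict 8, frames [4, 0]
8: miss, evict 4, frames [0, 8]
4: miss, evict 0, frames [8, 4]
2: miss, evict 8, frames [4, 2]
1: miss, evict 4, frames [2, 1]
4: miss, evict 2, frames [1, 4]
0: miss, evict 1, frames [4, 0]
4: hit
8: miss, evict 0, frames [4, 8]
4: hit
2: miss, evict 8, frames [4, 2]
8: miss, evict 4, frames [2, 8]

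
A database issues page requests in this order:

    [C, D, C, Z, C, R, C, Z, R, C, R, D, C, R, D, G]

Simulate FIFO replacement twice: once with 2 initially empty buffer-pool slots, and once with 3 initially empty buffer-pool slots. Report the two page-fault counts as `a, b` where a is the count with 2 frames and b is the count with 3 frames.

13, 7

2 frames: F F . F F F . F . F F F F F F F → 13 faults.
3 frames: F F . F . F F . . . . F . . . F → 7 faults.
7 < 13: adding a frame reduced faults, as is typical.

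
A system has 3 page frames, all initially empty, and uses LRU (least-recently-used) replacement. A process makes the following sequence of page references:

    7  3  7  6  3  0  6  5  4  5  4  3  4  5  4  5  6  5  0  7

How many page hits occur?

7 -> fault, frames {7}
3 -> fault, frames {7,3}
7 -> hit
6 -> fault, frames {3,7,6}
3 -> hit
0 -> fault, evict 7, frames {6,3,0}
6 -> hit
5 -> fault, evict 3, frames {0,6,5}
4 -> fault, evict 0, frames {6,5,4}
5 -> hit
4 -> hit
3 -> fault, evict 6, frames {5,4,3}
4 -> hit
5 -> hit
4 -> hit
5 -> hit
6 -> fault, evict 3, frames {4,5,6}
5 -> hit
0 -> fault, evict 4, frames {6,5,0}
7 -> fault, evict 6, frames {5,0,7}
Hits: 10.

10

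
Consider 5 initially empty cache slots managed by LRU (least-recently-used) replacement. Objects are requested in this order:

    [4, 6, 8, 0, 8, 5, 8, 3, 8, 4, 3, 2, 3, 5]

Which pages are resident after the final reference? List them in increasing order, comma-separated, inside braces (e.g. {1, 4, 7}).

{2, 3, 4, 5, 8}

4 -> miss, frames [4]
6 -> miss, frames [4, 6]
8 -> miss, frames [4, 6, 8]
0 -> miss, frames [4, 6, 8, 0]
8 -> hit
5 -> miss, frames [4, 6, 0, 8, 5]
8 -> hit
3 -> miss, evict 4, frames [6, 0, 5, 8, 3]
8 -> hit
4 -> miss, evict 6, frames [0, 5, 3, 8, 4]
3 -> hit
2 -> miss, evict 0, frames [5, 8, 4, 3, 2]
3 -> hit
5 -> hit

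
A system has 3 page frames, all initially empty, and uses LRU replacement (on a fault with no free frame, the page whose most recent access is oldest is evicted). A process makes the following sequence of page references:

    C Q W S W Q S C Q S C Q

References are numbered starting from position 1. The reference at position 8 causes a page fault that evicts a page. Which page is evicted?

pos 1: C: miss, frames {C}
pos 2: Q: miss, frames {C,Q}
pos 3: W: miss, frames {C,Q,W}
pos 4: S: miss, evict C, frames {Q,W,S}
pos 5: W: hit
pos 6: Q: hit
pos 7: S: hit
pos 8: C: miss, evict W, frames {Q,S,C}
At position 8, page W is evicted.

W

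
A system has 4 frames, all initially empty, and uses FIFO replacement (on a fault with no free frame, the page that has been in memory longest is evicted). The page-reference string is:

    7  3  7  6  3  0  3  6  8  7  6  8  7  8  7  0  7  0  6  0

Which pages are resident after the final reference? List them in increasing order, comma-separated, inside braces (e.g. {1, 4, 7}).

{0, 6, 7, 8}

7 → fault, frames {7}
3 → fault, frames {7,3}
7 → hit
6 → fault, frames {7,3,6}
3 → hit
0 → fault, frames {7,3,6,0}
3 → hit
6 → hit
8 → fault, evict 7, frames {3,6,0,8}
7 → fault, evict 3, frames {6,0,8,7}
6 → hit
8 → hit
7 → hit
8 → hit
7 → hit
0 → hit
7 → hit
0 → hit
6 → hit
0 → hit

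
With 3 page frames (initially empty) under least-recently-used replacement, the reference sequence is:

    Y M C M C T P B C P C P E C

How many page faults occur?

Y → miss, frames [Y]
M → miss, frames [Y, M]
C → miss, frames [Y, M, C]
M → hit
C → hit
T → miss, evict Y, frames [M, C, T]
P → miss, evict M, frames [C, T, P]
B → miss, evict C, frames [T, P, B]
C → miss, evict T, frames [P, B, C]
P → hit
C → hit
P → hit
E → miss, evict B, frames [C, P, E]
C → hit
Page faults: 8.

8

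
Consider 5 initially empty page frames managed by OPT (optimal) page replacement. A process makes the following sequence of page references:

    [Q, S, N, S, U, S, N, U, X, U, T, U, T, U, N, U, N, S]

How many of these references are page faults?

6

Q: miss, frames {Q}
S: miss, frames {Q,S}
N: miss, frames {Q,S,N}
S: hit
U: miss, frames {Q,S,N,U}
S: hit
N: hit
U: hit
X: miss, frames {Q,S,N,U,X}
U: hit
T: miss, evict X, frames {Q,S,N,U,T}
U: hit
T: hit
U: hit
N: hit
U: hit
N: hit
S: hit
Page faults: 6.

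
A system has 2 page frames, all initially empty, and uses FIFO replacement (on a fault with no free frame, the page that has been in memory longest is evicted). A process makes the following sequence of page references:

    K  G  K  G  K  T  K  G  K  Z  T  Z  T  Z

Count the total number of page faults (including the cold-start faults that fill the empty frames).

K → miss, frames [K]
G → miss, frames [K, G]
K → hit
G → hit
K → hit
T → miss, evict K, frames [G, T]
K → miss, evict G, frames [T, K]
G → miss, evict T, frames [K, G]
K → hit
Z → miss, evict K, frames [G, Z]
T → miss, evict G, frames [Z, T]
Z → hit
T → hit
Z → hit
Page faults: 7.

7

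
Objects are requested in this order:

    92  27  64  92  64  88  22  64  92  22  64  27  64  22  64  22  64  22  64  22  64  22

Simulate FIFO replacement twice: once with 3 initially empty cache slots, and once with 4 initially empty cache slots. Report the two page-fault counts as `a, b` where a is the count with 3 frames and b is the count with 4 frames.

3 frames: F F F . . F F . F . F F . F . . . . . . . . → 9 faults.
4 frames: F F F . . F F . F . . F F . . . . . . . . . → 8 faults.
8 < 9: adding a frame reduced faults, as is typical.

9, 8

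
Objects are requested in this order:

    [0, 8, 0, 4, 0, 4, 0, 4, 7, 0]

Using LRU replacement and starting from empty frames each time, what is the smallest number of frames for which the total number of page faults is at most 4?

3

f=1: 10 faults
f=2: 5 faults
f=3: 4 faults
f=4: 4 faults
Smallest f with faults ≤ 4 is 3.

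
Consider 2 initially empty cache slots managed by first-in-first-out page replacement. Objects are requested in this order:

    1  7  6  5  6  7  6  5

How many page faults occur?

1: fault, frames (1)
7: fault, frames (1 7)
6: fault, evict 1, frames (7 6)
5: fault, evict 7, frames (6 5)
6: hit
7: fault, evict 6, frames (5 7)
6: fault, evict 5, frames (7 6)
5: fault, evict 7, frames (6 5)
Page faults: 7.

7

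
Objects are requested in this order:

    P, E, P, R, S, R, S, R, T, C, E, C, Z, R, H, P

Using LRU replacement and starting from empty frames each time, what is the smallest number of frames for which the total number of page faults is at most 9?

f=1: 16 faults
f=2: 11 faults
f=3: 11 faults
f=4: 11 faults
f=5: 10 faults
f=6: 9 faults
f=7: 9 faults
f=8: 8 faults
Smallest f with faults ≤ 9 is 6.

6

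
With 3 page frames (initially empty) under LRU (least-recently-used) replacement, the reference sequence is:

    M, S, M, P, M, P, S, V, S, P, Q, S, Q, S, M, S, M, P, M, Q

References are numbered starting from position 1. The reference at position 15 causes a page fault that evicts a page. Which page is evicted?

pos 1: M: fault, frames (M)
pos 2: S: fault, frames (M S)
pos 3: M: hit
pos 4: P: fault, frames (S M P)
pos 5: M: hit
pos 6: P: hit
pos 7: S: hit
pos 8: V: fault, evict M, frames (P S V)
pos 9: S: hit
pos 10: P: hit
pos 11: Q: fault, evict V, frames (S P Q)
pos 12: S: hit
pos 13: Q: hit
pos 14: S: hit
pos 15: M: fault, evict P, frames (Q S M)
At position 15, page P is evicted.

P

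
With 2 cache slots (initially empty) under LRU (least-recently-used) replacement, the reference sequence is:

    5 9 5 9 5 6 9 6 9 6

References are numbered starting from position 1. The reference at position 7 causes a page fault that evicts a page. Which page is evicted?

pos 1: 5 → miss, frames {5}
pos 2: 9 → miss, frames {5,9}
pos 3: 5 → hit
pos 4: 9 → hit
pos 5: 5 → hit
pos 6: 6 → miss, evict 9, frames {5,6}
pos 7: 9 → miss, evict 5, frames {6,9}
At position 7, page 5 is evicted.

5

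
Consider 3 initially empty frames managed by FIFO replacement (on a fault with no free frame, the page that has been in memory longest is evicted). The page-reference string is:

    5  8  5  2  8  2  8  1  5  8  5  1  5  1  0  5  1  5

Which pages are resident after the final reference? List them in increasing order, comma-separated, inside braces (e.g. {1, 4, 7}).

{0, 1, 5}

5 → fault, frames [5]
8 → fault, frames [5, 8]
5 → hit
2 → fault, frames [5, 8, 2]
8 → hit
2 → hit
8 → hit
1 → fault, evict 5, frames [8, 2, 1]
5 → fault, evict 8, frames [2, 1, 5]
8 → fault, evict 2, frames [1, 5, 8]
5 → hit
1 → hit
5 → hit
1 → hit
0 → fault, evict 1, frames [5, 8, 0]
5 → hit
1 → fault, evict 5, frames [8, 0, 1]
5 → fault, evict 8, frames [0, 1, 5]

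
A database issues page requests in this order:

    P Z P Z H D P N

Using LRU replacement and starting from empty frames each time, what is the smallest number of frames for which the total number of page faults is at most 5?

f=1: 8 faults
f=2: 6 faults
f=3: 6 faults
f=4: 5 faults
f=5: 5 faults
Smallest f with faults ≤ 5 is 4.

4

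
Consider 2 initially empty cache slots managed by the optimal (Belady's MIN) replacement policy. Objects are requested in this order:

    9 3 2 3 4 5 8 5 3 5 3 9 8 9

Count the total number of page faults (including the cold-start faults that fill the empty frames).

9: miss, frames [9]
3: miss, frames [9, 3]
2: miss, evict 9, frames [3, 2]
3: hit
4: miss, evict 2, frames [3, 4]
5: miss, evict 4, frames [3, 5]
8: miss, evict 3, frames [5, 8]
5: hit
3: miss, evict 8, frames [5, 3]
5: hit
3: hit
9: miss, evict 3, frames [5, 9]
8: miss, evict 5, frames [9, 8]
9: hit
Page faults: 9.

9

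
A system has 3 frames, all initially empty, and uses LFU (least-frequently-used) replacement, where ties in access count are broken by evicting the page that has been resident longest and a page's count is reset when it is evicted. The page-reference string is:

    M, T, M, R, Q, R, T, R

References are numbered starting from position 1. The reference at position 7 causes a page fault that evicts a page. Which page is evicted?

pos 1: M → miss, frames [M]
pos 2: T → miss, frames [M, T]
pos 3: M → hit
pos 4: R → miss, frames [M, T, R]
pos 5: Q → miss, evict T, frames [M, R, Q]
pos 6: R → hit
pos 7: T → miss, evict Q, frames [M, R, T]
At position 7, page Q is evicted.

Q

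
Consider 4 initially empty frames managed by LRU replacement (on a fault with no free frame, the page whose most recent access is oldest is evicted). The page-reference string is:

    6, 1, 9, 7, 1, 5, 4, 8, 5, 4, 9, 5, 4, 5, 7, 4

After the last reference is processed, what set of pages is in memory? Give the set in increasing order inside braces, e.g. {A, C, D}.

6 -> fault, frames (6)
1 -> fault, frames (6 1)
9 -> fault, frames (6 1 9)
7 -> fault, frames (6 1 9 7)
1 -> hit
5 -> fault, evict 6, frames (9 7 1 5)
4 -> fault, evict 9, frames (7 1 5 4)
8 -> fault, evict 7, frames (1 5 4 8)
5 -> hit
4 -> hit
9 -> fault, evict 1, frames (8 5 4 9)
5 -> hit
4 -> hit
5 -> hit
7 -> fault, evict 8, frames (9 4 5 7)
4 -> hit

{4, 5, 7, 9}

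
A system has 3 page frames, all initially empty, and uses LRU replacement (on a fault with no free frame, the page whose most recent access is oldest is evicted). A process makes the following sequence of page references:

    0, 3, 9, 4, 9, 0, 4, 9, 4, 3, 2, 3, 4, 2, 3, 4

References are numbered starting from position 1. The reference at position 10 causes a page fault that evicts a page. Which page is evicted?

pos 1: 0 → fault, frames (0)
pos 2: 3 → fault, frames (0 3)
pos 3: 9 → fault, frames (0 3 9)
pos 4: 4 → fault, evict 0, frames (3 9 4)
pos 5: 9 → hit
pos 6: 0 → fault, evict 3, frames (4 9 0)
pos 7: 4 → hit
pos 8: 9 → hit
pos 9: 4 → hit
pos 10: 3 → fault, evict 0, frames (9 4 3)
At position 10, page 0 is evicted.

0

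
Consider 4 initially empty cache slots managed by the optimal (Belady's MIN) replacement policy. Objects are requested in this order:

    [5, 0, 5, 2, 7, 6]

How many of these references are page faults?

5

5: fault, frames {5}
0: fault, frames {5,0}
5: hit
2: fault, frames {5,0,2}
7: fault, frames {5,0,2,7}
6: fault, evict 7, frames {5,0,2,6}
Page faults: 5.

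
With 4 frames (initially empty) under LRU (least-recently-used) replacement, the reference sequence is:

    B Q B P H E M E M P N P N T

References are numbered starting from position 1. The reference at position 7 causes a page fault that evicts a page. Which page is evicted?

pos 1: B -> fault, frames {B}
pos 2: Q -> fault, frames {B,Q}
pos 3: B -> hit
pos 4: P -> fault, frames {Q,B,P}
pos 5: H -> fault, frames {Q,B,P,H}
pos 6: E -> fault, evict Q, frames {B,P,H,E}
pos 7: M -> fault, evict B, frames {P,H,E,M}
At position 7, page B is evicted.

B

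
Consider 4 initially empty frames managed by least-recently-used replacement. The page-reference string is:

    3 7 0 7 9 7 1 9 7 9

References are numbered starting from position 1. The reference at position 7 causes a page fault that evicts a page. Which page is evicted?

pos 1: 3 → fault, frames [3]
pos 2: 7 → fault, frames [3, 7]
pos 3: 0 → fault, frames [3, 7, 0]
pos 4: 7 → hit
pos 5: 9 → fault, frames [3, 0, 7, 9]
pos 6: 7 → hit
pos 7: 1 → fault, evict 3, frames [0, 9, 7, 1]
At position 7, page 3 is evicted.

3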